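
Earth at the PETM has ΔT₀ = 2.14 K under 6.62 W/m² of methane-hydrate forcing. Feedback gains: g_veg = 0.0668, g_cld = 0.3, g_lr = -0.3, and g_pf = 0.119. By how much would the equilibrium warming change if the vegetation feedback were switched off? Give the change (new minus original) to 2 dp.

Original: g = 0.1858, ΔT = 2.14/(1−0.1858) = 2.6283 K.
Without vegetation: g' = 0.119, ΔT' = 2.14/(1−0.119) = 2.4291 K.
Change = 2.4291 − 2.6283 = -0.20 K.

-0.20 K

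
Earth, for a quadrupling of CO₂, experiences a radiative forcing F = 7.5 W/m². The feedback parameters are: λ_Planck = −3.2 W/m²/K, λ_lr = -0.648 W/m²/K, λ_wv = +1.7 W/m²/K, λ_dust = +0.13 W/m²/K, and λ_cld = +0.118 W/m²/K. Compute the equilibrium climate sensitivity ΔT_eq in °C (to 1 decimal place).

Net feedback parameter λ = (−3.2) + (-0.648) + (+1.7) + (+0.13) + (+0.118) = -1.9 W/m²/K.
ΔT = −F/λ = −7.5/(-1.9) = 3.9 °C.

3.9 °C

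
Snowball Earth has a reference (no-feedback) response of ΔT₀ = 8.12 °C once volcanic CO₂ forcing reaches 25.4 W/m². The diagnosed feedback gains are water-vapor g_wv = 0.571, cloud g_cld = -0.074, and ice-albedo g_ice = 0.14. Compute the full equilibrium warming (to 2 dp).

Total gain g = 0.571 − 0.074 + 0.14 = 0.637.
Amplification A = 1/(1 − 0.637) = 2.755.
ΔT = 8.12 × 2.755 = 22.37 °C.

22.37 °C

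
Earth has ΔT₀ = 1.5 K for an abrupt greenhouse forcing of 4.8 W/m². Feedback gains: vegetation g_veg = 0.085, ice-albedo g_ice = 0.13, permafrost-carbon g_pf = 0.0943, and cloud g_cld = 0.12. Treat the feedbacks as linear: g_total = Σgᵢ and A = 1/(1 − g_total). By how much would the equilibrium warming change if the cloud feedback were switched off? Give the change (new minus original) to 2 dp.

Original: g = 0.4293, ΔT = 1.5/(1−0.4293) = 2.6284 K.
Without cloud: g' = 0.3093, ΔT' = 1.5/(1−0.3093) = 2.1717 K.
Change = 2.1717 − 2.6284 = -0.46 K.

-0.46 K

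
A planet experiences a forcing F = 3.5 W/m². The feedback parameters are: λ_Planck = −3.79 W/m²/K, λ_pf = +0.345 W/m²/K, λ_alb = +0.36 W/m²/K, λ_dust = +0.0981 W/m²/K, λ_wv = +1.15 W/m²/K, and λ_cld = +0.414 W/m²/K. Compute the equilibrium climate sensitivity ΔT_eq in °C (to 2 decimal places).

Net feedback parameter λ = (−3.79) + (+0.345) + (+0.36) + (+0.0981) + (+1.15) + (+0.414) = -1.4229 W/m²/K.
ΔT = −F/λ = −3.5/(-1.4229) = 2.46 °C.

2.46 °C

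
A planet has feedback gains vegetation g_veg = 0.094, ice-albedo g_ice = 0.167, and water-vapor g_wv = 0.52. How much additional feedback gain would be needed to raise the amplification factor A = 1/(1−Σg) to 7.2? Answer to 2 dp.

Current total gain = 0.781.
Target gain for A = 7.2: g* = 1 − 1/7.2 = 0.8611.
Additional gain needed = 0.8611 − 0.781 = 0.08.

0.08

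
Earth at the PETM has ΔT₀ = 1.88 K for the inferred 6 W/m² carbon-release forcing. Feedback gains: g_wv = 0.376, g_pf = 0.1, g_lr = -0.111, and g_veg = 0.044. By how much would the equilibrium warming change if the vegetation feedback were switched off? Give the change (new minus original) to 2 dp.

-0.22 K

Original: g = 0.409, ΔT = 1.88/(1−0.409) = 3.1810 K.
Without vegetation: g' = 0.365, ΔT' = 1.88/(1−0.365) = 2.9606 K.
Change = 2.9606 − 3.1810 = -0.22 K.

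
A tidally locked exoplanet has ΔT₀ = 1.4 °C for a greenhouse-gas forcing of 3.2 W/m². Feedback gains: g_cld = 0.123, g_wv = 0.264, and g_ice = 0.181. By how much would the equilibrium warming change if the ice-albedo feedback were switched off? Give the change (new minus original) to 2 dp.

-0.96 °C

Original: g = 0.568, ΔT = 1.4/(1−0.568) = 3.2407 °C.
Without ice-albedo: g' = 0.387, ΔT' = 1.4/(1−0.387) = 2.2838 °C.
Change = 2.2838 − 3.2407 = -0.96 °C.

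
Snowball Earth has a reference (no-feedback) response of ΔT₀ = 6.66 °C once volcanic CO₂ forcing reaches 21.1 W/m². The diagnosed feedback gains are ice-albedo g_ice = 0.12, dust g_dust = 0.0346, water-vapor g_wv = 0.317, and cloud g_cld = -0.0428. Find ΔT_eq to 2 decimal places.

Total gain g = 0.12 + 0.0346 + 0.317 − 0.0428 = 0.4288.
Amplification A = 1/(1 − 0.4288) = 1.751.
ΔT = 6.66 × 1.751 = 11.66 °C.

11.66 °C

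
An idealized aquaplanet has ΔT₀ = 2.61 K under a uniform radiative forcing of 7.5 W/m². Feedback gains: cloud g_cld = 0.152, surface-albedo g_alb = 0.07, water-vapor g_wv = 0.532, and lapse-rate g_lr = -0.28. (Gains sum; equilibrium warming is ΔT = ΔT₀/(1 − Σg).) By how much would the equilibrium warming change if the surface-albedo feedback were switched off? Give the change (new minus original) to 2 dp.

Original: g = 0.474, ΔT = 2.61/(1−0.474) = 4.9620 K.
Without surface-albedo: g' = 0.404, ΔT' = 2.61/(1−0.404) = 4.3792 K.
Change = 4.3792 − 4.9620 = -0.58 K.

-0.58 K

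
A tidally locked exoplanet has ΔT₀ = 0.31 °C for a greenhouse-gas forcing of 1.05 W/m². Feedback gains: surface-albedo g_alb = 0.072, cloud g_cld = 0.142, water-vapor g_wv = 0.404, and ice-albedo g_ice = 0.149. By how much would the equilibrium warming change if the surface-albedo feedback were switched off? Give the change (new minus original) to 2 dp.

Original: g = 0.767, ΔT = 0.31/(1−0.767) = 1.3305 °C.
Without surface-albedo: g' = 0.695, ΔT' = 0.31/(1−0.695) = 1.0164 °C.
Change = 1.0164 − 1.3305 = -0.31 °C.

-0.31 °C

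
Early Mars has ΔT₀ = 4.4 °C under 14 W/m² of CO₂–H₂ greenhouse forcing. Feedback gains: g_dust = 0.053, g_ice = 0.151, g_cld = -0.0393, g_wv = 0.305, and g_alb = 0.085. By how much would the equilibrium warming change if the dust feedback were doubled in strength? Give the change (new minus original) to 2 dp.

1.33 °C

Original: g = 0.5547, ΔT = 4.4/(1−0.5547) = 9.8810 °C.
With doubled dust: g' = 0.6077, ΔT' = 4.4/(1−0.6077) = 11.2159 °C.
Change = 11.2159 − 9.8810 = 1.33 °C.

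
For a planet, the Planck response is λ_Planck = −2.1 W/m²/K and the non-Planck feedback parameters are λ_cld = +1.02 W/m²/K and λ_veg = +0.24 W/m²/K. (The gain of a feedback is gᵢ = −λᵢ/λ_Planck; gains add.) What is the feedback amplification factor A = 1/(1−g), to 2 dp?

2.50

Convert to gains: g_cld = 1.02/2.1 = 0.4857; g_veg = 0.24/2.1 = 0.1143.
Total gain g = 0.6.
A = 1/(1 − 0.6) = 2.50.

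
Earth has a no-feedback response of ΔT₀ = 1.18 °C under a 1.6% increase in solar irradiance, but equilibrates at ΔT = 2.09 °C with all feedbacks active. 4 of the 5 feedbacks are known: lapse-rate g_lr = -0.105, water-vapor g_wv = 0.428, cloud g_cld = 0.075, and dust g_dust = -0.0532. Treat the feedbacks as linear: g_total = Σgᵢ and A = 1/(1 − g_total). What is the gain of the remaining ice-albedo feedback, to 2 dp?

Amplification A = ΔT/ΔT₀ = 2.09/1.18 = 1.771.
Total gain g = 1 − 1/A = 1 − 1/1.771 = 0.4353.
Known gains sum to -0.105 + 0.428 + 0.075 − 0.0532 = 0.3448.
g_ice = 0.4353 − 0.3448 = 0.09.

0.09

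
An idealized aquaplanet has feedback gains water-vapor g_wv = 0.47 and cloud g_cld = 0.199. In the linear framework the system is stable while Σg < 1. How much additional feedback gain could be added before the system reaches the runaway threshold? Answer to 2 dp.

0.33

Current total gain = 0.47 + 0.199 = 0.669.
Margin to runaway = 1 − 0.669 = 0.33.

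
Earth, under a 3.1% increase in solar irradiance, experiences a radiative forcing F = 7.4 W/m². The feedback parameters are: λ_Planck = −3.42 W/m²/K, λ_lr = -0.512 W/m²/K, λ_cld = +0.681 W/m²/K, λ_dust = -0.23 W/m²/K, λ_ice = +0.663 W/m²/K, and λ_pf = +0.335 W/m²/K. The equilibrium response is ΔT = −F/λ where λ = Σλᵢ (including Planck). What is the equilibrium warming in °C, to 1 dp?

Net feedback parameter λ = (−3.42) + (-0.512) + (+0.681) + (-0.23) + (+0.663) + (+0.335) = -2.483 W/m²/K.
ΔT = −F/λ = −7.4/(-2.483) = 3.0 °C.

3.0 °C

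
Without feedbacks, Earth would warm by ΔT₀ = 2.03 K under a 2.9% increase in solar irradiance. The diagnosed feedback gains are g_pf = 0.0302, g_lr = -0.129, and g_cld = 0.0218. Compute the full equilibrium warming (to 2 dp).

1.88 K

Total gain g = 0.0302 − 0.129 + 0.0218 = -0.077.
Amplification A = 1/(1 + 0.077) = 0.9285.
ΔT = 2.03 × 0.9285 = 1.88 K.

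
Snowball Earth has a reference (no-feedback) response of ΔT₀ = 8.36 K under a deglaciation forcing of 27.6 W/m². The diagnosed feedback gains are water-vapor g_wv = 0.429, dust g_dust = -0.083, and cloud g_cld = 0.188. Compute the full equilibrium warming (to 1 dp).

17.9 K

Total gain g = 0.429 − 0.083 + 0.188 = 0.534.
Amplification A = 1/(1 − 0.534) = 2.146.
ΔT = 8.36 × 2.146 = 17.9 K.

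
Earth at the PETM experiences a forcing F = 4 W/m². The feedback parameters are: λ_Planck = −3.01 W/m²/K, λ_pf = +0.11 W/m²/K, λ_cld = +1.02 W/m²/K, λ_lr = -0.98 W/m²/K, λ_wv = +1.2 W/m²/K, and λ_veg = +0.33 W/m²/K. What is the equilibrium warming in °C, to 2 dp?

3.01 °C

Net feedback parameter λ = (−3.01) + (+0.11) + (+1.02) + (-0.98) + (+1.2) + (+0.33) = -1.33 W/m²/K.
ΔT = −F/λ = −4/(-1.33) = 3.01 °C.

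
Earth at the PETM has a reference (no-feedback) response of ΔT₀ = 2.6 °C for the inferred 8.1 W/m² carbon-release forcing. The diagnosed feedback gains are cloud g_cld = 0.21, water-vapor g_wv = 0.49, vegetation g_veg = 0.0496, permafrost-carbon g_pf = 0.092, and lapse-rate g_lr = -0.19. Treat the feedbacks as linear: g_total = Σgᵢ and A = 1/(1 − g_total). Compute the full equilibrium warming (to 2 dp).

Total gain g = 0.21 + 0.49 + 0.0496 + 0.092 − 0.19 = 0.6516.
Amplification A = 1/(1 − 0.6516) = 2.87.
ΔT = 2.6 × 2.87 = 7.46 °C.

7.46 °C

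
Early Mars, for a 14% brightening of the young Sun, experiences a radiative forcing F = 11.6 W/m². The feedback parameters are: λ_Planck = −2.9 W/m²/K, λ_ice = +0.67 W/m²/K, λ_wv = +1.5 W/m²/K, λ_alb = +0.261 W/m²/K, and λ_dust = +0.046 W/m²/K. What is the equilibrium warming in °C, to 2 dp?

27.42 °C

Net feedback parameter λ = (−2.9) + (+0.67) + (+1.5) + (+0.261) + (+0.046) = -0.423 W/m²/K.
ΔT = −F/λ = −11.6/(-0.423) = 27.42 °C.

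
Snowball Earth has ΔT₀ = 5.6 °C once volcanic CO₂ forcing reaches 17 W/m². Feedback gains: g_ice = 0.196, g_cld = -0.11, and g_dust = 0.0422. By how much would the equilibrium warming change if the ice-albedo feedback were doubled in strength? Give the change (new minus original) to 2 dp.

1.86 °C

Original: g = 0.1282, ΔT = 5.6/(1−0.1282) = 6.4235 °C.
With doubled ice-albedo: g' = 0.3242, ΔT' = 5.6/(1−0.3242) = 8.2865 °C.
Change = 8.2865 − 6.4235 = 1.86 °C.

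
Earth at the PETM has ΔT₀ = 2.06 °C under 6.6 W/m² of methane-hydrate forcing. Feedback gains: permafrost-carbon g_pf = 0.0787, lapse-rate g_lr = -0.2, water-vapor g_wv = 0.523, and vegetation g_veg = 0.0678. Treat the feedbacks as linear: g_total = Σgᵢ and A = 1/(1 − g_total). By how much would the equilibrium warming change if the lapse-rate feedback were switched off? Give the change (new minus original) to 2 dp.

2.35 °C

Original: g = 0.4695, ΔT = 2.06/(1−0.4695) = 3.8831 °C.
Without lapse-rate: g' = 0.6695, ΔT' = 2.06/(1−0.6695) = 6.2330 °C.
Change = 6.2330 − 3.8831 = 2.35 °C.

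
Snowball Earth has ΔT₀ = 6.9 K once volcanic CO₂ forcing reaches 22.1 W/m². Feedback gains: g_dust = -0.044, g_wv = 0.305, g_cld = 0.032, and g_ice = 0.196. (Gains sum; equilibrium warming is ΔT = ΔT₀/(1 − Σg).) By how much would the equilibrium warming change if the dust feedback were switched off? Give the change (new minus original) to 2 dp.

1.27 K

Original: g = 0.489, ΔT = 6.9/(1−0.489) = 13.5029 K.
Without dust: g' = 0.533, ΔT' = 6.9/(1−0.533) = 14.7752 K.
Change = 14.7752 − 13.5029 = 1.27 K.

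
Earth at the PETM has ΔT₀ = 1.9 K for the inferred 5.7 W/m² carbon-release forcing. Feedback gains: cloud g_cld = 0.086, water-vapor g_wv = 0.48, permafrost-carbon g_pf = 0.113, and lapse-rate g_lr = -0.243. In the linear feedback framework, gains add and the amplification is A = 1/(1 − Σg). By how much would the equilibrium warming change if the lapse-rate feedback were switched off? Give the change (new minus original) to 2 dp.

2.55 K

Original: g = 0.436, ΔT = 1.9/(1−0.436) = 3.3688 K.
Without lapse-rate: g' = 0.679, ΔT' = 1.9/(1−0.679) = 5.9190 K.
Change = 5.9190 − 3.3688 = 2.55 K.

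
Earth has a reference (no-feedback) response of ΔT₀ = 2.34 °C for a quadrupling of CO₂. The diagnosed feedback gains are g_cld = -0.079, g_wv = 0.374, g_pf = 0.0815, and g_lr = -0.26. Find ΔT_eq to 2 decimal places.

Total gain g = -0.079 + 0.374 + 0.0815 − 0.26 = 0.1165.
Amplification A = 1/(1 − 0.1165) = 1.132.
ΔT = 2.34 × 1.132 = 2.65 °C.

2.65 °C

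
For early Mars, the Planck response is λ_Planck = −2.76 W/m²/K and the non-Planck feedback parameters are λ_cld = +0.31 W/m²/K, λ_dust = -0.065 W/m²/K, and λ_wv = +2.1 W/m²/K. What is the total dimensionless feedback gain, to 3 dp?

0.850

Convert to gains: g_cld = 0.31/2.76 = 0.1123; g_dust = -0.065/2.76 = -0.02355; g_wv = 2.1/2.76 = 0.7609.
Total gain g = 0.84965.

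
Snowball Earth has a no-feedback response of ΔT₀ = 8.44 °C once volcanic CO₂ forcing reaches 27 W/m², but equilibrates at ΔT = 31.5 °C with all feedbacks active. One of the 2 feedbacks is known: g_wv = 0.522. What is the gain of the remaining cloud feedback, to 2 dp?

0.21

Amplification A = ΔT/ΔT₀ = 31.5/8.44 = 3.732.
Total gain g = 1 − 1/A = 1 − 1/3.732 = 0.732.
The known gain is 0.522.
g_cld = 0.732 − 0.522 = 0.21.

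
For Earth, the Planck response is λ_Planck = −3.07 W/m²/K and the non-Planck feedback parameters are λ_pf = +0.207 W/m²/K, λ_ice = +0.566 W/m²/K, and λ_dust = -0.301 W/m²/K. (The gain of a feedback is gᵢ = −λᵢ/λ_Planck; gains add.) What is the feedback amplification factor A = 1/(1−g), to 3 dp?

1.182

Convert to gains: g_pf = 0.207/3.07 = 0.06743; g_ice = 0.566/3.07 = 0.1844; g_dust = -0.301/3.07 = -0.09805.
Total gain g = 0.15378.
A = 1/(1 − 0.15378) = 1.182.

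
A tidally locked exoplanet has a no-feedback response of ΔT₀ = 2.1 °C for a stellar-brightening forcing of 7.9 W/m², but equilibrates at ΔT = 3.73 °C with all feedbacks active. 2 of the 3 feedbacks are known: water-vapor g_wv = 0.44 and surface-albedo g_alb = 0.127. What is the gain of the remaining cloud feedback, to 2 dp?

-0.13

Amplification A = ΔT/ΔT₀ = 3.73/2.1 = 1.776.
Total gain g = 1 − 1/A = 1 − 1/1.776 = 0.4369.
Known gains sum to 0.44 + 0.127 = 0.567.
g_cld = 0.4369 − 0.567 = -0.13.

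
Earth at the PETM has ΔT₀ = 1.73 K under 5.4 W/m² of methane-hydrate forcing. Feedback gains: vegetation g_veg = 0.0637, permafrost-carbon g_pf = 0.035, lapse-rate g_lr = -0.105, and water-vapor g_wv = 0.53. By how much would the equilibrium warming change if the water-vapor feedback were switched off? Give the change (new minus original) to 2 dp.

-1.91 K

Original: g = 0.5237, ΔT = 1.73/(1−0.5237) = 3.6322 K.
Without water-vapor: g' = -0.0063, ΔT' = 1.73/(1+0.0063) = 1.7192 K.
Change = 1.7192 − 3.6322 = -1.91 K.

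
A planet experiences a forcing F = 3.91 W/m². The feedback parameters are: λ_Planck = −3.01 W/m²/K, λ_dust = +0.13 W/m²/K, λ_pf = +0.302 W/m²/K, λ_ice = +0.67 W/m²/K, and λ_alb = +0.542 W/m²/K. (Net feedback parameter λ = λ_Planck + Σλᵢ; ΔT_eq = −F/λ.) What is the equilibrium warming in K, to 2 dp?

Net feedback parameter λ = (−3.01) + (+0.13) + (+0.302) + (+0.67) + (+0.542) = -1.366 W/m²/K.
ΔT = −F/λ = −3.91/(-1.366) = 2.86 K.

2.86 K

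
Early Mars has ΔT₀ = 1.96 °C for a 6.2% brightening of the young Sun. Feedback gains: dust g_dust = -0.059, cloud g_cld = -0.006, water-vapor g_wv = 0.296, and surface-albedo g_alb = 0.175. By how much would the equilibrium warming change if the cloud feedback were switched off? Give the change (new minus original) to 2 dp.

Original: g = 0.406, ΔT = 1.96/(1−0.406) = 3.2997 °C.
Without cloud: g' = 0.412, ΔT' = 1.96/(1−0.412) = 3.3333 °C.
Change = 3.3333 − 3.2997 = 0.03 °C.

0.03 °C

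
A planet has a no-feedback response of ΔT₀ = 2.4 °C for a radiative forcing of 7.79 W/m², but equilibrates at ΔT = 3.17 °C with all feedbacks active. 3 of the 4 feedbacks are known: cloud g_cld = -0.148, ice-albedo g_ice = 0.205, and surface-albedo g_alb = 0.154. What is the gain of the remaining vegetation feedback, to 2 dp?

Amplification A = ΔT/ΔT₀ = 3.17/2.4 = 1.321.
Total gain g = 1 − 1/A = 1 − 1/1.321 = 0.243.
Known gains sum to -0.148 + 0.205 + 0.154 = 0.211.
g_veg = 0.243 − 0.211 = 0.03.

0.03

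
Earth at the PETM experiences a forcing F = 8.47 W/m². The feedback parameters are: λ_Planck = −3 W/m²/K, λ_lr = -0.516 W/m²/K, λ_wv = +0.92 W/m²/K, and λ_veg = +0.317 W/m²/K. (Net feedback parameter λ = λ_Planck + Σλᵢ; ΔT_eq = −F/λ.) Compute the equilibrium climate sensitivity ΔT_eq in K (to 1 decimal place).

3.7 K

Net feedback parameter λ = (−3) + (-0.516) + (+0.92) + (+0.317) = -2.279 W/m²/K.
ΔT = −F/λ = −8.47/(-2.279) = 3.7 K.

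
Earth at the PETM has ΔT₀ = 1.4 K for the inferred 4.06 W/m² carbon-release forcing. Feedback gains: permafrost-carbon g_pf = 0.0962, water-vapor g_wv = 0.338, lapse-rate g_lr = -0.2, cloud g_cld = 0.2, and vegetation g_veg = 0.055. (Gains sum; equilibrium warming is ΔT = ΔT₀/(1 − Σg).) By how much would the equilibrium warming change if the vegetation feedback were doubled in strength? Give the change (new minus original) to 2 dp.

Original: g = 0.4892, ΔT = 1.4/(1−0.4892) = 2.7408 K.
With doubled vegetation: g' = 0.5442, ΔT' = 1.4/(1−0.5442) = 3.0715 K.
Change = 3.0715 − 2.7408 = 0.33 K.

0.33 K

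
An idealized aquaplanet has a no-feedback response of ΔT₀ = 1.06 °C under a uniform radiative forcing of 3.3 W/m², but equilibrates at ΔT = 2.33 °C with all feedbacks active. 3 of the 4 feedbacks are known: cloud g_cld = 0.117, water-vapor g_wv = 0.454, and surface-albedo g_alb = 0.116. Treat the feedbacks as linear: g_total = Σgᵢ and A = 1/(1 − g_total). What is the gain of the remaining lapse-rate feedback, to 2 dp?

Amplification A = ΔT/ΔT₀ = 2.33/1.06 = 2.198.
Total gain g = 1 − 1/A = 1 − 1/2.198 = 0.545.
Known gains sum to 0.117 + 0.454 + 0.116 = 0.687.
g_lr = 0.545 − 0.687 = -0.14.

-0.14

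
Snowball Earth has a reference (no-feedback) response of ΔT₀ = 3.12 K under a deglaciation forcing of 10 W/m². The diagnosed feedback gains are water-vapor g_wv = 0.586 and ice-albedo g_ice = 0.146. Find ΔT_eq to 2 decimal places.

Total gain g = 0.586 + 0.146 = 0.732.
Amplification A = 1/(1 − 0.732) = 3.731.
ΔT = 3.12 × 3.731 = 11.64 K.

11.64 K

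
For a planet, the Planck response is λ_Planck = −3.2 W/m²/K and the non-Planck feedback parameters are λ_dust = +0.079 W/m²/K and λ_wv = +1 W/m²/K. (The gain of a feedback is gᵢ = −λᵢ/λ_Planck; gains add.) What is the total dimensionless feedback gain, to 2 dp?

0.34

Convert to gains: g_dust = 0.079/3.2 = 0.02469; g_wv = 1/3.2 = 0.3125.
Total gain g = 0.33719.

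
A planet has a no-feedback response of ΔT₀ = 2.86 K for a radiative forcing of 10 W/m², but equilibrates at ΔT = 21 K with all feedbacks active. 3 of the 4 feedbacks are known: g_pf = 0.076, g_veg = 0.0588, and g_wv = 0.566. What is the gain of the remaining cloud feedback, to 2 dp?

0.16

Amplification A = ΔT/ΔT₀ = 21/2.86 = 7.343.
Total gain g = 1 − 1/A = 1 − 1/7.343 = 0.8638.
Known gains sum to 0.076 + 0.0588 + 0.566 = 0.7008.
g_cld = 0.8638 − 0.7008 = 0.16.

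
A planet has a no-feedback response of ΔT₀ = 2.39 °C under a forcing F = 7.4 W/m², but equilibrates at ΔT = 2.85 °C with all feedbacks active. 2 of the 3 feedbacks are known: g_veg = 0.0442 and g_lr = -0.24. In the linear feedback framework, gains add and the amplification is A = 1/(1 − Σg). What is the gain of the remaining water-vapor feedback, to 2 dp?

Amplification A = ΔT/ΔT₀ = 2.85/2.39 = 1.192.
Total gain g = 1 − 1/A = 1 − 1/1.192 = 0.1611.
Known gains sum to 0.0442 − 0.24 = -0.1958.
g_wv = 0.1611 + 0.1958 = 0.36.

0.36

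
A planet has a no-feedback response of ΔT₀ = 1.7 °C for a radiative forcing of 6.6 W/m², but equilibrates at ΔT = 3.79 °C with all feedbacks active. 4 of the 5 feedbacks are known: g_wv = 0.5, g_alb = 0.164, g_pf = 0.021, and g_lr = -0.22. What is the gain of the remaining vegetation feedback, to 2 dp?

Amplification A = ΔT/ΔT₀ = 3.79/1.7 = 2.229.
Total gain g = 1 − 1/A = 1 − 1/2.229 = 0.5514.
Known gains sum to 0.5 + 0.164 + 0.021 − 0.22 = 0.465.
g_veg = 0.5514 − 0.465 = 0.09.

0.09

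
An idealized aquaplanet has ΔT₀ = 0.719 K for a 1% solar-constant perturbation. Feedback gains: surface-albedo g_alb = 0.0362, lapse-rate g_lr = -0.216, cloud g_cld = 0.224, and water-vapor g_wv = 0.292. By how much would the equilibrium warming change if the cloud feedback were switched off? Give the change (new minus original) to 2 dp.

-0.27 K

Original: g = 0.3362, ΔT = 0.719/(1−0.3362) = 1.0832 K.
Without cloud: g' = 0.1122, ΔT' = 0.719/(1−0.1122) = 0.8099 K.
Change = 0.8099 − 1.0832 = -0.27 K.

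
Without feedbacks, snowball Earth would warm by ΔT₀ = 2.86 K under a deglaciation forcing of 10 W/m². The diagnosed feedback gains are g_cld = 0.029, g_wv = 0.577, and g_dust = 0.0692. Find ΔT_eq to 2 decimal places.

Total gain g = 0.029 + 0.577 + 0.0692 = 0.6752.
Amplification A = 1/(1 − 0.6752) = 3.079.
ΔT = 2.86 × 3.079 = 8.81 K.

8.81 K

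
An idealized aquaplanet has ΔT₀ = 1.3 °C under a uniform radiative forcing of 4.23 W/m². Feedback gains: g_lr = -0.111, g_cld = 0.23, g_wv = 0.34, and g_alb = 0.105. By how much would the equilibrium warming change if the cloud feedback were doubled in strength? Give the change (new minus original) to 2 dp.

Original: g = 0.564, ΔT = 1.3/(1−0.564) = 2.9817 °C.
With doubled cloud: g' = 0.794, ΔT' = 1.3/(1−0.794) = 6.3107 °C.
Change = 6.3107 − 2.9817 = 3.33 °C.

3.33 °C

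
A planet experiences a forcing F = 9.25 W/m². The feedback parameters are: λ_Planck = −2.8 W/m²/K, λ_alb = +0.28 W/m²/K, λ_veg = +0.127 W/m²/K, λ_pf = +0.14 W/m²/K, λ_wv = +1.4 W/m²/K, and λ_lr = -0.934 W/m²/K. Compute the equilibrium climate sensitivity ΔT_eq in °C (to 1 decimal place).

5.2 °C

Net feedback parameter λ = (−2.8) + (+0.28) + (+0.127) + (+0.14) + (+1.4) + (-0.934) = -1.787 W/m²/K.
ΔT = −F/λ = −9.25/(-1.787) = 5.2 °C.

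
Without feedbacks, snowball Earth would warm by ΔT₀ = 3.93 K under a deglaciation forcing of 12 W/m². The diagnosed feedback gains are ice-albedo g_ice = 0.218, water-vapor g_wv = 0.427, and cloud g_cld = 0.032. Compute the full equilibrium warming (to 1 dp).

Total gain g = 0.218 + 0.427 + 0.032 = 0.677.
Amplification A = 1/(1 − 0.677) = 3.096.
ΔT = 3.93 × 3.096 = 12.2 K.

12.2 K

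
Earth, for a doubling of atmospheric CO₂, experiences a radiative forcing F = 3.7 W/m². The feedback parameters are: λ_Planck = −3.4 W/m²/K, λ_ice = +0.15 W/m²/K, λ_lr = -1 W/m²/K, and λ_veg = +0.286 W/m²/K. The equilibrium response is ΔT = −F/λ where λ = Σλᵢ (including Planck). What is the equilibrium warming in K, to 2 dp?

0.93 K

Net feedback parameter λ = (−3.4) + (+0.15) + (-1) + (+0.286) = -3.964 W/m²/K.
ΔT = −F/λ = −3.7/(-3.964) = 0.93 K.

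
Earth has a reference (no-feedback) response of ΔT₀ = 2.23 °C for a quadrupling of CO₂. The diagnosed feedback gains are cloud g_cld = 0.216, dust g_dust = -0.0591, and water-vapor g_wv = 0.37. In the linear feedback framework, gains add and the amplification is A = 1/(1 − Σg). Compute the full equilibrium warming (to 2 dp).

Total gain g = 0.216 − 0.0591 + 0.37 = 0.5269.
Amplification A = 1/(1 − 0.5269) = 2.114.
ΔT = 2.23 × 2.114 = 4.71 °C.

4.71 °C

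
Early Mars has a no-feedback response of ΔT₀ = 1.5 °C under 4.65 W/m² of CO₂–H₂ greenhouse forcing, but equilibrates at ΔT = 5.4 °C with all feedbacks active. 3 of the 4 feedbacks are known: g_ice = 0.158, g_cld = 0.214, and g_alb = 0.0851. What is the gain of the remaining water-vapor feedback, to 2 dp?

Amplification A = ΔT/ΔT₀ = 5.4/1.5 = 3.6.
Total gain g = 1 − 1/A = 1 − 1/3.6 = 0.7222.
Known gains sum to 0.158 + 0.214 + 0.0851 = 0.4571.
g_wv = 0.7222 − 0.4571 = 0.27.

0.27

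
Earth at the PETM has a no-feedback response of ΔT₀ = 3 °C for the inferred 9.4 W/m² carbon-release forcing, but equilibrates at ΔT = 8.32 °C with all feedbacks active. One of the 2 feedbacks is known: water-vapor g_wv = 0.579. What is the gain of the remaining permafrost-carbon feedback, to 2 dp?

Amplification A = ΔT/ΔT₀ = 8.32/3 = 2.773.
Total gain g = 1 − 1/A = 1 − 1/2.773 = 0.6394.
The known gain is 0.579.
g_pf = 0.6394 − 0.579 = 0.06.

0.06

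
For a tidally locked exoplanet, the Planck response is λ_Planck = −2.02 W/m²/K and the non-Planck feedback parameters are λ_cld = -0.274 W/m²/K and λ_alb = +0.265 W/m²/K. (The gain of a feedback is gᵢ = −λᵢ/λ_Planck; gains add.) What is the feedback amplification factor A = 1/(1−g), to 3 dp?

Convert to gains: g_cld = -0.274/2.02 = -0.1356; g_alb = 0.265/2.02 = 0.1312.
Total gain g = -0.0044.
A = 1/(1 + 0.0044) = 0.996.

0.996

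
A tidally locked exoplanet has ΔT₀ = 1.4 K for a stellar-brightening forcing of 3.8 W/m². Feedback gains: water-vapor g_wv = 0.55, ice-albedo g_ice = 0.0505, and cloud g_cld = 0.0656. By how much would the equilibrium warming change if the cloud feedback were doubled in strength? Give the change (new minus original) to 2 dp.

1.03 K

Original: g = 0.6661, ΔT = 1.4/(1−0.6661) = 4.1929 K.
With doubled cloud: g' = 0.7317, ΔT' = 1.4/(1−0.7317) = 5.2180 K.
Change = 5.2180 − 4.1929 = 1.03 K.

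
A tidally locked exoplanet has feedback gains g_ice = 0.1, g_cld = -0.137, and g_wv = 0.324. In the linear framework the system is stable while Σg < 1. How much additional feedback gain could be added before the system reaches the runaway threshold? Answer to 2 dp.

Current total gain = 0.1 − 0.137 + 0.324 = 0.287.
Margin to runaway = 1 − 0.287 = 0.71.

0.71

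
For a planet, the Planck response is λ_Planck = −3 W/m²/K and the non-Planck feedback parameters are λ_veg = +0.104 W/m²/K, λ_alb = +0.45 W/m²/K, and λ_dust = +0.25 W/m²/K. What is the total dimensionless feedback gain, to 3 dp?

0.268

Convert to gains: g_veg = 0.104/3 = 0.03467; g_alb = 0.45/3 = 0.15; g_dust = 0.25/3 = 0.08333.
Total gain g = 0.268.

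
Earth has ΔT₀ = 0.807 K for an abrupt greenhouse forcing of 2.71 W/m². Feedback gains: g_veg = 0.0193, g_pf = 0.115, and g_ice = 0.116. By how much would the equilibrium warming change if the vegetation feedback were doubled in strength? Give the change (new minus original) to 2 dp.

0.03 K

Original: g = 0.2503, ΔT = 0.807/(1−0.2503) = 1.0764 K.
With doubled vegetation: g' = 0.2696, ΔT' = 0.807/(1−0.2696) = 1.1049 K.
Change = 1.1049 − 1.0764 = 0.03 K.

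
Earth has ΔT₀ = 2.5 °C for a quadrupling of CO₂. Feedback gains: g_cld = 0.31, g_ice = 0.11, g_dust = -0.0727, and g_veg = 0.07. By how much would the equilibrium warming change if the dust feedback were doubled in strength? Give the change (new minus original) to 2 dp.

Original: g = 0.4173, ΔT = 2.5/(1−0.4173) = 4.2904 °C.
With doubled dust: g' = 0.3446, ΔT' = 2.5/(1−0.3446) = 3.8145 °C.
Change = 3.8145 − 4.2904 = -0.48 °C.

-0.48 °C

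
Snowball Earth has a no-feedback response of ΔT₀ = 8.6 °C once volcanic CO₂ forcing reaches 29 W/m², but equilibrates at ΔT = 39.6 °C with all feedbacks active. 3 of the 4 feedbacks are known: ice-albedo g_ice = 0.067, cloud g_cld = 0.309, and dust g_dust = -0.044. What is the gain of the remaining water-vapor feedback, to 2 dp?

Amplification A = ΔT/ΔT₀ = 39.6/8.6 = 4.605.
Total gain g = 1 − 1/A = 1 − 1/4.605 = 0.7828.
Known gains sum to 0.067 + 0.309 − 0.044 = 0.332.
g_wv = 0.7828 − 0.332 = 0.45.

0.45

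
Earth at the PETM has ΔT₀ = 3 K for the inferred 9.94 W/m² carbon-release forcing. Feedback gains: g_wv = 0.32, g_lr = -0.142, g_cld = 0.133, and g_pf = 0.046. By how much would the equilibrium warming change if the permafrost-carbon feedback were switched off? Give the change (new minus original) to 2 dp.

-0.31 K

Original: g = 0.357, ΔT = 3/(1−0.357) = 4.6656 K.
Without permafrost-carbon: g' = 0.311, ΔT' = 3/(1−0.311) = 4.3541 K.
Change = 4.3541 − 4.6656 = -0.31 K.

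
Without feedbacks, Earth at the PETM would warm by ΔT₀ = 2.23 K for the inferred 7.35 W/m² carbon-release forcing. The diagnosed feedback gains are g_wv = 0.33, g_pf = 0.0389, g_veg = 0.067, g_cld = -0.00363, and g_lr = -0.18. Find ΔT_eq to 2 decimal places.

2.98 K

Total gain g = 0.33 + 0.0389 + 0.067 − 0.00363 − 0.18 = 0.25227.
Amplification A = 1/(1 − 0.25227) = 1.337.
ΔT = 2.23 × 1.337 = 2.98 K.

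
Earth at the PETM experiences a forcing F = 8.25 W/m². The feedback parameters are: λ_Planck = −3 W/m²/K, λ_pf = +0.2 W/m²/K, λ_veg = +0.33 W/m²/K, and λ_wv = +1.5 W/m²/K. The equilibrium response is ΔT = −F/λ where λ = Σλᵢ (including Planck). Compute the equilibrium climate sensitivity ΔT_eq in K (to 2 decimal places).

8.51 K

Net feedback parameter λ = (−3) + (+0.2) + (+0.33) + (+1.5) = -0.97 W/m²/K.
ΔT = −F/λ = −8.25/(-0.97) = 8.51 K.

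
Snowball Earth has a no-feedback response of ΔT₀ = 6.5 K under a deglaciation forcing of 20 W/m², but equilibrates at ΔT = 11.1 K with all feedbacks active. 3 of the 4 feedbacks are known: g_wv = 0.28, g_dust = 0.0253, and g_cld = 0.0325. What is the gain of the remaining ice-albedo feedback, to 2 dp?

Amplification A = ΔT/ΔT₀ = 11.1/6.5 = 1.708.
Total gain g = 1 − 1/A = 1 − 1/1.708 = 0.4145.
Known gains sum to 0.28 + 0.0253 + 0.0325 = 0.3378.
g_ice = 0.4145 − 0.3378 = 0.08.

0.08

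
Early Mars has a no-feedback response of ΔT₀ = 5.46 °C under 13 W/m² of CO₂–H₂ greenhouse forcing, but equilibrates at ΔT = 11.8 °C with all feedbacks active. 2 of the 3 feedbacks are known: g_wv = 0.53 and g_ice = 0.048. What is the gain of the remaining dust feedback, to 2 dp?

-0.04

Amplification A = ΔT/ΔT₀ = 11.8/5.46 = 2.161.
Total gain g = 1 − 1/A = 1 − 1/2.161 = 0.5373.
Known gains sum to 0.53 + 0.048 = 0.578.
g_dust = 0.5373 − 0.578 = -0.04.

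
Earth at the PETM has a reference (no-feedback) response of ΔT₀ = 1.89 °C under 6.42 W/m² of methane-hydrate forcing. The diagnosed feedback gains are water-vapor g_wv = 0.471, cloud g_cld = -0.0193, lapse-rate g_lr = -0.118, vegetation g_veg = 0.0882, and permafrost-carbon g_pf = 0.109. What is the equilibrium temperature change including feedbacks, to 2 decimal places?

4.03 °C

Total gain g = 0.471 − 0.0193 − 0.118 + 0.0882 + 0.109 = 0.5309.
Amplification A = 1/(1 − 0.5309) = 2.132.
ΔT = 1.89 × 2.132 = 4.03 °C.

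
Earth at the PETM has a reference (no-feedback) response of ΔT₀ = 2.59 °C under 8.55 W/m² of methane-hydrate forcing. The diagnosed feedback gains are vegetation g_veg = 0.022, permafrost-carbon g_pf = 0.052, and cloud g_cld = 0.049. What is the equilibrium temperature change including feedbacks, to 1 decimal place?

3.0 °C

Total gain g = 0.022 + 0.052 + 0.049 = 0.123.
Amplification A = 1/(1 − 0.123) = 1.14.
ΔT = 2.59 × 1.14 = 3.0 °C.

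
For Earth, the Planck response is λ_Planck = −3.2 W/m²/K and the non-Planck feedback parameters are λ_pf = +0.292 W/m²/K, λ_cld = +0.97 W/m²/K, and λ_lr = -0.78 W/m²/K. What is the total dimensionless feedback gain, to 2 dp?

Convert to gains: g_pf = 0.292/3.2 = 0.09125; g_cld = 0.97/3.2 = 0.3031; g_lr = -0.78/3.2 = -0.2437.
Total gain g = 0.15065.

0.15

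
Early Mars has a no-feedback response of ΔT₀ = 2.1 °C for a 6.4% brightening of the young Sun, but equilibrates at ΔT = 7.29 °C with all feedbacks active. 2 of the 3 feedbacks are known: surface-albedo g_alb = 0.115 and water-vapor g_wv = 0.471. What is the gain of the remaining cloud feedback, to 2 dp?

Amplification A = ΔT/ΔT₀ = 7.29/2.1 = 3.471.
Total gain g = 1 − 1/A = 1 − 1/3.471 = 0.7119.
Known gains sum to 0.115 + 0.471 = 0.586.
g_cld = 0.7119 − 0.586 = 0.13.

0.13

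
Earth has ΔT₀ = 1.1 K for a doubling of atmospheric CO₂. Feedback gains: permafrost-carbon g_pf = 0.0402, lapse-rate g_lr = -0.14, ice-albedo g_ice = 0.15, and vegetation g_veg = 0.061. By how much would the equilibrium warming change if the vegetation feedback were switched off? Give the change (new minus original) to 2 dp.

-0.08 K

Original: g = 0.1112, ΔT = 1.1/(1−0.1112) = 1.2376 K.
Without vegetation: g' = 0.0502, ΔT' = 1.1/(1−0.0502) = 1.1581 K.
Change = 1.1581 − 1.2376 = -0.08 K.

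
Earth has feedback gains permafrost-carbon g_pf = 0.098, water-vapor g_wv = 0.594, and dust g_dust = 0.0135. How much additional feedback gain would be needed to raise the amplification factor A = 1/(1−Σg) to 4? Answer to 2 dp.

Current total gain = 0.7055.
Target gain for A = 4: g* = 1 − 1/4 = 0.75.
Additional gain needed = 0.75 − 0.7055 = 0.04.

0.04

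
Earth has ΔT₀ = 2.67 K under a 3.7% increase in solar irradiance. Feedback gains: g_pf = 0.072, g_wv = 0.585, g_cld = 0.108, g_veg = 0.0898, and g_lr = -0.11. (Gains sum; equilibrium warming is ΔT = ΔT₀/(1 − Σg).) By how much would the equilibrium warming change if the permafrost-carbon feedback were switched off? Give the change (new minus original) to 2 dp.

Original: g = 0.7448, ΔT = 2.67/(1−0.7448) = 10.4624 K.
Without permafrost-carbon: g' = 0.6728, ΔT' = 2.67/(1−0.6728) = 8.1601 K.
Change = 8.1601 − 10.4624 = -2.30 K.

-2.30 K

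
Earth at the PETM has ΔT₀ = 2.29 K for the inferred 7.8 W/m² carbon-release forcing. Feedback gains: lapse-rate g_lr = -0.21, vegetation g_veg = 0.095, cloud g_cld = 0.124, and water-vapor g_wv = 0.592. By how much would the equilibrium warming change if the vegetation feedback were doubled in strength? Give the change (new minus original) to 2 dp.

Original: g = 0.601, ΔT = 2.29/(1−0.601) = 5.7393 K.
With doubled vegetation: g' = 0.696, ΔT' = 2.29/(1−0.696) = 7.5329 K.
Change = 7.5329 − 5.7393 = 1.79 K.

1.79 K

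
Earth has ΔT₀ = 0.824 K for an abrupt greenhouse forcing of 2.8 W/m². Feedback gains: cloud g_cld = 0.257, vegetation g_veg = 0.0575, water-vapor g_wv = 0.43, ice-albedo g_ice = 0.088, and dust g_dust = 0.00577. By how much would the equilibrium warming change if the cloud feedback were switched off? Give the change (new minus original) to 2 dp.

Original: g = 0.83827, ΔT = 0.824/(1−0.83827) = 5.0949 K.
Without cloud: g' = 0.58127, ΔT' = 0.824/(1−0.58127) = 1.9679 K.
Change = 1.9679 − 5.0949 = -3.13 K.

-3.13 K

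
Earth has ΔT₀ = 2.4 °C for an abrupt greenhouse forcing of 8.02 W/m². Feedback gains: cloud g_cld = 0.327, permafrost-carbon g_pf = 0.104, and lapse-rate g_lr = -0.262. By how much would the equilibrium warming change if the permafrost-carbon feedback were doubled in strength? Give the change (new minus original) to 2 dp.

0.41 °C

Original: g = 0.169, ΔT = 2.4/(1−0.169) = 2.8881 °C.
With doubled permafrost-carbon: g' = 0.273, ΔT' = 2.4/(1−0.273) = 3.3012 °C.
Change = 3.3012 − 2.8881 = 0.41 °C.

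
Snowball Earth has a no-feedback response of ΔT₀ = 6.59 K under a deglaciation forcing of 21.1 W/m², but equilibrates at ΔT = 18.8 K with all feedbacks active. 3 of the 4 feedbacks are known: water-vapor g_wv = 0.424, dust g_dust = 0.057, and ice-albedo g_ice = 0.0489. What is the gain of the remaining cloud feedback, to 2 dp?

0.12

Amplification A = ΔT/ΔT₀ = 18.8/6.59 = 2.853.
Total gain g = 1 − 1/A = 1 − 1/2.853 = 0.6495.
Known gains sum to 0.424 + 0.057 + 0.0489 = 0.5299.
g_cld = 0.6495 − 0.5299 = 0.12.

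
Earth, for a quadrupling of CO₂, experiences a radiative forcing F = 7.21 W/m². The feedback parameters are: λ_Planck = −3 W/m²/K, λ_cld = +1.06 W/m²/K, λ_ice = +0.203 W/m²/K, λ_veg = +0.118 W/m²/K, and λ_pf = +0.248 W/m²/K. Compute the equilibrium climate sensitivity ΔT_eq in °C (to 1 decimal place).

Net feedback parameter λ = (−3) + (+1.06) + (+0.203) + (+0.118) + (+0.248) = -1.371 W/m²/K.
ΔT = −F/λ = −7.21/(-1.371) = 5.3 °C.

5.3 °C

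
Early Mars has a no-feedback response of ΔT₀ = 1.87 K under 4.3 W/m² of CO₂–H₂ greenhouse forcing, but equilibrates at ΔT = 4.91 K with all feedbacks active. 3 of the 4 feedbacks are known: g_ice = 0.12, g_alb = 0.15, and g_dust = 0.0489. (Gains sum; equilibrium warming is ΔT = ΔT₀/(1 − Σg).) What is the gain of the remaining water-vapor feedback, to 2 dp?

0.30

Amplification A = ΔT/ΔT₀ = 4.91/1.87 = 2.626.
Total gain g = 1 − 1/A = 1 − 1/2.626 = 0.6192.
Known gains sum to 0.12 + 0.15 + 0.0489 = 0.3189.
g_wv = 0.6192 − 0.3189 = 0.30.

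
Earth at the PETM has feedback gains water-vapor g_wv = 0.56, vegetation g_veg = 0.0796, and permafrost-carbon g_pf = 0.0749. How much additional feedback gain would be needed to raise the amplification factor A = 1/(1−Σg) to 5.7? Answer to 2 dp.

0.11

Current total gain = 0.7145.
Target gain for A = 5.7: g* = 1 − 1/5.7 = 0.8246.
Additional gain needed = 0.8246 − 0.7145 = 0.11.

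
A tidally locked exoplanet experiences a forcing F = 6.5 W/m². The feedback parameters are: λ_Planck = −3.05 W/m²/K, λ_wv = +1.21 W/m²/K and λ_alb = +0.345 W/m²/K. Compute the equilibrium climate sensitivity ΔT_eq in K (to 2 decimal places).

4.35 K

Net feedback parameter λ = (−3.05) + (+1.21) + (+0.345) = -1.495 W/m²/K.
ΔT = −F/λ = −6.5/(-1.495) = 4.35 K.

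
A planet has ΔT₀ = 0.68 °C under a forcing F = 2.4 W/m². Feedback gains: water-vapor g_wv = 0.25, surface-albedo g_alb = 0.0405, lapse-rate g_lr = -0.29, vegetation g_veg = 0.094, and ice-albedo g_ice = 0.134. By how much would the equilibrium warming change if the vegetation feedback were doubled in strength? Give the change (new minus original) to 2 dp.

0.12 °C

Original: g = 0.2285, ΔT = 0.68/(1−0.2285) = 0.8814 °C.
With doubled vegetation: g' = 0.3225, ΔT' = 0.68/(1−0.3225) = 1.0037 °C.
Change = 1.0037 − 0.8814 = 0.12 °C.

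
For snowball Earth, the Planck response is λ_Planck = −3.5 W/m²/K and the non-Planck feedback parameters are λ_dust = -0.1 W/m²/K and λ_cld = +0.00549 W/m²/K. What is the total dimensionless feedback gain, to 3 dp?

-0.027

Convert to gains: g_dust = -0.1/3.5 = -0.02857; g_cld = 0.00549/3.5 = 0.001569.
Total gain g = -0.027001.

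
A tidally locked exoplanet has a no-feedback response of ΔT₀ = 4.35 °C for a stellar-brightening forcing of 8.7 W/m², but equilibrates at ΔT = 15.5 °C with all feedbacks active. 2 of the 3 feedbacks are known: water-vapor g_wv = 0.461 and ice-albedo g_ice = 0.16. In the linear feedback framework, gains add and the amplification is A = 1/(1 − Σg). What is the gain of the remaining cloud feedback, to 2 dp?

0.10

Amplification A = ΔT/ΔT₀ = 15.5/4.35 = 3.563.
Total gain g = 1 − 1/A = 1 − 1/3.563 = 0.7193.
Known gains sum to 0.461 + 0.16 = 0.621.
g_cld = 0.7193 − 0.621 = 0.10.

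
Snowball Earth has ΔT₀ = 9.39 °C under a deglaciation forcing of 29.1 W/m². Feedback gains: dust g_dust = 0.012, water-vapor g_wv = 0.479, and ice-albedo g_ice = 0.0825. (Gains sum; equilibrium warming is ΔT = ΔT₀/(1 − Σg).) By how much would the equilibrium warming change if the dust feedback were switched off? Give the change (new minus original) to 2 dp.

-0.60 °C

Original: g = 0.5735, ΔT = 9.39/(1−0.5735) = 22.0164 °C.
Without dust: g' = 0.5615, ΔT' = 9.39/(1−0.5615) = 21.4139 °C.
Change = 21.4139 − 22.0164 = -0.60 °C.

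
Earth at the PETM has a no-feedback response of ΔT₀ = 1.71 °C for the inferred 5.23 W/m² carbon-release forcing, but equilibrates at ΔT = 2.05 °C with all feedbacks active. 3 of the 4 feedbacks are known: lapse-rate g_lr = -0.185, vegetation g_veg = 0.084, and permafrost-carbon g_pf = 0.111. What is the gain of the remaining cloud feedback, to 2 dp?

0.16

Amplification A = ΔT/ΔT₀ = 2.05/1.71 = 1.199.
Total gain g = 1 − 1/A = 1 − 1/1.199 = 0.166.
Known gains sum to -0.185 + 0.084 + 0.111 = 0.01.
g_cld = 0.166 − 0.01 = 0.16.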